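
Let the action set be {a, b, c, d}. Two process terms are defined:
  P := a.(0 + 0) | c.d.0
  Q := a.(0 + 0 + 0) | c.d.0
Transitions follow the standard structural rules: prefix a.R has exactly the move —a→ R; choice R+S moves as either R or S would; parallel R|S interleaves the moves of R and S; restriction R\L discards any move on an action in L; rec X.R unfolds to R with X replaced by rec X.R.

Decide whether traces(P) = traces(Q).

LTS(P): 6 reachable states
  m0 = a.(0 + 0) | c.d.0 has moves ··a··> m1, ··c··> m2
  m1 = (0 + 0) | c.d.0 has moves ··c··> m3
  m2 = a.(0 + 0) | d.0 has moves ··a··> m3, ··d··> m4
  m3 = (0 + 0) | d.0 has moves ··d··> m5
  m4 = a.(0 + 0) | 0 has moves ··a··> m5
  m5 = (0 + 0) | 0 has moves (no moves)
LTS(Q): 6 reachable states
  n0 = a.(0 + 0 + 0) | c.d.0 has moves ··a··> n1, ··c··> n2
  n1 = (0 + 0 + 0) | c.d.0 has moves ··c··> n3
  n2 = a.(0 + 0 + 0) | d.0 has moves ··a··> n3, ··d··> n4
  n3 = (0 + 0 + 0) | d.0 has moves ··d··> n5
  n4 = a.(0 + 0 + 0) | 0 has moves ··a··> n5
  n5 = (0 + 0 + 0) | 0 has moves (no moves)
Coarsest stable partition (strong bisimilarity classes):
  B0 = {m0, n0}
  B1 = {m1, n1}
  B2 = {m3, n3}
  B3 = {m5, n5}
  B4 = {m2, n2}
  B5 = {m4, n4}
m0 ∈ B0, n0 ∈ B0 → same block
Bisimilar ⇒ trace-equivalent.

traces(P) = traces(Q)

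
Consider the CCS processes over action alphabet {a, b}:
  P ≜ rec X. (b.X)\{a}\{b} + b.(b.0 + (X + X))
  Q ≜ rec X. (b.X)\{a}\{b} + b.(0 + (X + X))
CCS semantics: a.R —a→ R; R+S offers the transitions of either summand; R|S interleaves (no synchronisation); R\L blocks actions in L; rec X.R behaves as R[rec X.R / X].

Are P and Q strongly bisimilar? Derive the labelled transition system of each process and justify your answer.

LTS(P): 3 reachable states
  m0 = rec X. (b.X)\{a}\{b} + b.(b.0 + (X + X)) :: —b→ m1
  m1 = b.0 + ((rec X. (b.X)\{a}\{b} + b.(b.0 + (X + X))) + (rec X. (b.X)\{a}\{b} + b.(b.0 + (X + X)))) :: —b→ m1, —b→ m2
  m2 = 0 :: ·
LTS(Q): 2 reachable states
  n0 = rec X. (b.X)\{a}\{b} + b.(0 + (X + X)) :: —b→ n1
  n1 = 0 + ((rec X. (b.X)\{a}\{b} + b.(0 + (X + X))) + (rec X. (b.X)\{a}\{b} + b.(0 + (X + X)))) :: —b→ n1
Bisimilarity quotient blocks:
  B0 = {m0}
  B1 = {m1}
  B2 = {m2}
  B3 = {n0, n1}
m0 ∈ B0, n0 ∈ B3 → different blocks

not bisimilar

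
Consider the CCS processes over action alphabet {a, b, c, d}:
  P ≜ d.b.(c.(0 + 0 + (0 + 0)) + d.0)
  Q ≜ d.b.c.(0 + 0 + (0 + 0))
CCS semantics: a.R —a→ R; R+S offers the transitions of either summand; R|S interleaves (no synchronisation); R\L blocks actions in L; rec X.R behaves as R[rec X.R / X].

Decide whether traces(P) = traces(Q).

LTS(P): 5 reachable states
  s0 = d.b.(c.(0 + 0 + (0 + 0)) + d.0) :: --d--▸ s1
  s1 = b.(c.(0 + 0 + (0 + 0)) + d.0) :: --b--▸ s2
  s2 = c.(0 + 0 + (0 + 0)) + d.0 :: --c--▸ s3, --d--▸ s4
  s3 = 0 + 0 + (0 + 0) :: deadlocked
  s4 = 0 :: deadlocked
LTS(Q): 4 reachable states
  t0 = d.b.c.(0 + 0 + (0 + 0)) :: --d--▸ t1
  t1 = b.c.(0 + 0 + (0 + 0)) :: --b--▸ t2
  t2 = c.(0 + 0 + (0 + 0)) :: --c--▸ t3
  t3 = 0 + 0 + (0 + 0) :: deadlocked
Trace ⟨dbd⟩ through P, begin at {s0}:
  after d @ step 1: {s1}
  after b @ step 2: {s2}
  after d @ step 3: {s4}
  — P admits the full trace.
Trace ⟨dbd⟩ through Q, begin at {t0}:
  after d @ step 1: {t1}
  after b @ step 2: {t2}
  after d @ step 3: no successor for Q

traces(P) ≠ traces(Q) — witness ⟨dbd⟩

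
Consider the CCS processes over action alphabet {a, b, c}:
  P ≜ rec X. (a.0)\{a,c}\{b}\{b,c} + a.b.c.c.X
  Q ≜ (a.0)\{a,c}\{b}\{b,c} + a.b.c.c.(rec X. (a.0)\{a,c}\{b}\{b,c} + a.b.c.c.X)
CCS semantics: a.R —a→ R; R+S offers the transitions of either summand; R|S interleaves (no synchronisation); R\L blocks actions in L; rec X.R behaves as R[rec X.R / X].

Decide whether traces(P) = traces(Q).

Reachable graph of P (4 states):
  p0 = rec X. (a.0)\{a,c}\{b}\{b,c} + a.b.c.c.X | --a--▸ p1
  p1 = b.c.c.(rec X. (a.0)\{a,c}\{b}\{b,c} + a.b.c.c.X) | --b--▸ p2
  p2 = c.c.(rec X. (a.0)\{a,c}\{b}\{b,c} + a.b.c.c.X) | --c--▸ p3
  p3 = c.(rec X. (a.0)\{a,c}\{b}\{b,c} + a.b.c.c.X) | --c--▸ p0
Reachable graph of Q (5 states):
  q0 = (a.0)\{a,c}\{b}\{b,c} + a.b.c.c.(rec X. (a.0)\{a,c}\{b}\{b,c} + a.b.c.c.X) | --a--▸ q1
  q1 = b.c.c.(rec X. (a.0)\{a,c}\{b}\{b,c} + a.b.c.c.X) | --b--▸ q2
  q2 = c.c.(rec X. (a.0)\{a,c}\{b}\{b,c} + a.b.c.c.X) | --c--▸ q3
  q3 = c.(rec X. (a.0)\{a,c}\{b}\{b,c} + a.b.c.c.X) | --c--▸ q4
  q4 = rec X. (a.0)\{a,c}\{b}\{b,c} + a.b.c.c.X | --a--▸ q1
Coarsest stable partition (strong bisimilarity classes):
  B0 = {p0, q0, q4}
  B1 = {p1, q1}
  B2 = {p2, q2}
  B3 = {p3, q3}
p0 ∈ B0, q0 ∈ B0 → same block
Bisimilar ⇒ trace-equivalent.

traces(P) = traces(Q)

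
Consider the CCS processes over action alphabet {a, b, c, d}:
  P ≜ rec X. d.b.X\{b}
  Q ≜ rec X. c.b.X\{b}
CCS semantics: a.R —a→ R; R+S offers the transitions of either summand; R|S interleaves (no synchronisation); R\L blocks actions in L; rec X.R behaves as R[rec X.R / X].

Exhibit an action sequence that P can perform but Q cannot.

d

Reachable graph of P (4 states):
  p0 = rec X. d.b.X\{b} | -d-> p1
  p1 = b.(rec X. d.b.X\{b})\{b} | -b-> p2
  p2 = (rec X. d.b.X\{b})\{b} | -d-> p3
  p3 = (b.(rec X. d.b.X\{b})\{b})\{b} | (no moves)
Reachable graph of Q (4 states):
  q0 = rec X. c.b.X\{b} | -c-> q1
  q1 = b.(rec X. c.b.X\{b})\{b} | -b-> q2
  q2 = (rec X. c.b.X\{b})\{b} | -c-> q3
  q3 = (b.(rec X. c.b.X\{b})\{b})\{b} | (no moves)
Run σ = ⟨d⟩ on P: start {p0}
  step 1 (d): {p1}
  P completes σ.
Run σ = ⟨d⟩ on Q: start {q0}
  step 1 (d): ∅  — Q cannot continue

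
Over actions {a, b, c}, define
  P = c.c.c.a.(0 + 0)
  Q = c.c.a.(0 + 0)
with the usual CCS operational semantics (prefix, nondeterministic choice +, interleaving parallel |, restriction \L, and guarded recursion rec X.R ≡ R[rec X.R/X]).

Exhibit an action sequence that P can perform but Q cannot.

P's transition system — 5 states:
  s0 = c.c.c.a.(0 + 0) → -c-> s1
  s1 = c.c.a.(0 + 0) → -c-> s2
  s2 = c.a.(0 + 0) → -c-> s3
  s3 = a.(0 + 0) → -a-> s4
  s4 = 0 + 0 → deadlocked
Q's transition system — 4 states:
  t0 = c.c.a.(0 + 0) → -c-> t1
  t1 = c.a.(0 + 0) → -c-> t2
  t2 = a.(0 + 0) → -a-> t3
  t3 = 0 + 0 → deadlocked
Executing ccc from P (initial set {s0}):
  after c @ step 1: {s1}
  after c @ step 2: {s2}
  after c @ step 3: {s3}
  P completes σ.
Executing ccc from Q (initial set {t0}):
  after c @ step 1: {t1}
  after c @ step 2: {t2}
  after c @ step 3: ∅ (Q stuck)

ccc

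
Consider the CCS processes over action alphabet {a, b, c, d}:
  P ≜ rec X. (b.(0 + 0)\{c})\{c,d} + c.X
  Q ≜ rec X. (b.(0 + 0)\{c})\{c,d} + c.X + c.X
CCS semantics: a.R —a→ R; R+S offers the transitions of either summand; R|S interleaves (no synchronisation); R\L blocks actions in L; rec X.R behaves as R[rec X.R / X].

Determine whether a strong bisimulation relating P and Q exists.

bisimilar

Reachable graph of P (2 states):
  u0 = rec X. (b.(0 + 0)\{c})\{c,d} + c.X ⊢ ··b··> u1, ··c··> u0
  u1 = (0 + 0)\{c}\{c,d} ⊢ ·
Reachable graph of Q (2 states):
  v0 = rec X. (b.(0 + 0)\{c})\{c,d} + c.X + c.X ⊢ ··b··> v1, ··c··> v0
  v1 = (0 + 0)\{c}\{c,d} ⊢ ·
Partition-refinement fixed point:
  B0 = {u0, v0}
  B1 = {u1, v1}
u0 ∈ B0, v0 ∈ B0 → same block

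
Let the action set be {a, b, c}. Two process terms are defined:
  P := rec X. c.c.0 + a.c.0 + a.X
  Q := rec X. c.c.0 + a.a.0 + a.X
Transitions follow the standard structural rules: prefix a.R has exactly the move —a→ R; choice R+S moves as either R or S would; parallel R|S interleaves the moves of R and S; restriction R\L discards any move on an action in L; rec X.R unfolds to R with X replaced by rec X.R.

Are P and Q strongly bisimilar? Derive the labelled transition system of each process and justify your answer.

not bisimilar

Reachable graph of P (3 states):
  s0 = rec X. c.c.0 + a.c.0 + a.X :: -a-> s0, -a-> s1, -c-> s1
  s1 = c.0 :: -c-> s2
  s2 = 0 :: deadlocked
Reachable graph of Q (4 states):
  t0 = rec X. c.c.0 + a.a.0 + a.X :: -a-> t0, -a-> t1, -c-> t2
  t1 = a.0 :: -a-> t3
  t2 = c.0 :: -c-> t3
  t3 = 0 :: deadlocked
Bisimilarity quotient blocks:
  B0 = {s0}
  B1 = {s1, t2}
  B2 = {s2, t3}
  B3 = {t0}
  B4 = {t1}
s0 ∈ B0, t0 ∈ B3 → different blocks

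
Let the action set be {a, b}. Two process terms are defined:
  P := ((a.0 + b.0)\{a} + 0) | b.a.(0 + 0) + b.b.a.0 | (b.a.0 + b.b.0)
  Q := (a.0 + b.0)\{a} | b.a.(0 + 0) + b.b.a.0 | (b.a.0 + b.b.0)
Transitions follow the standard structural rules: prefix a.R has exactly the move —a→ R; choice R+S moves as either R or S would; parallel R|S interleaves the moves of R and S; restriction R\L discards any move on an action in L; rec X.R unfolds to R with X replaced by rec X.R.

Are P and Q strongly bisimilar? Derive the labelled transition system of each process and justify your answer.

P ~ Q

P's transition system — 21 states:
  p0 = ((a.0 + b.0)\{a} + 0) | b.a.(0 + 0) + b.b.a.0 | (b.a.0 + b.b.0) ⊢ =b=> p1, =b=> p2, =b=> p3, =b=> p4, =b=> p5
  p1 = ((a.0 + b.0)\{a} + 0) | a.(0 + 0) ⊢ =a=> p6, =b=> p7
  p2 = 0\{a} | b.a.(0 + 0) ⊢ =b=> p7
  p3 = b.a.0 | (b.a.0 + b.b.0) ⊢ =b=> p10, =b=> p8, =b=> p9
  p4 = b.b.a.0 | a.0 ⊢ =a=> p11, =b=> p9
  p5 = b.b.a.0 | b.0 ⊢ =b=> p10, =b=> p11
  p6 = ((a.0 + b.0)\{a} + 0) | (0 + 0) ⊢ =b=> p12
  p7 = 0\{a} | a.(0 + 0) ⊢ =a=> p12
  p8 = a.0 | (b.a.0 + b.b.0) ⊢ =a=> p13, =b=> p14, =b=> p15
  p9 = b.a.0 | a.0 ⊢ =a=> p16, =b=> p14
  p10 = b.a.0 | b.0 ⊢ =b=> p15, =b=> p16
  p11 = b.b.a.0 | 0 ⊢ =b=> p16
  p12 = 0\{a} | (0 + 0) ⊢ (no moves)
  p13 = 0 | (b.a.0 + b.b.0) ⊢ =b=> p17, =b=> p18
  p14 = a.0 | a.0 ⊢ =a=> p17, =a=> p19
  p15 = a.0 | b.0 ⊢ =a=> p18, =b=> p19
  p16 = b.a.0 | 0 ⊢ =b=> p19
  p17 = 0 | a.0 ⊢ =a=> p20
  p18 = 0 | b.0 ⊢ =b=> p20
  p19 = a.0 | 0 ⊢ =a=> p20
  p20 = 0 | 0 ⊢ (no moves)
Q's transition system — 21 states:
  q0 = (a.0 + b.0)\{a} | b.a.(0 + 0) + b.b.a.0 | (b.a.0 + b.b.0) ⊢ =b=> q1, =b=> q2, =b=> q3, =b=> q4, =b=> q5
  q1 = (a.0 + b.0)\{a} | a.(0 + 0) ⊢ =a=> q6, =b=> q7
  q2 = 0\{a} | b.a.(0 + 0) ⊢ =b=> q7
  q3 = b.a.0 | (b.a.0 + b.b.0) ⊢ =b=> q10, =b=> q8, =b=> q9
  q4 = b.b.a.0 | a.0 ⊢ =a=> q11, =b=> q9
  q5 = b.b.a.0 | b.0 ⊢ =b=> q10, =b=> q11
  q6 = (a.0 + b.0)\{a} | (0 + 0) ⊢ =b=> q12
  q7 = 0\{a} | a.(0 + 0) ⊢ =a=> q12
  q8 = a.0 | (b.a.0 + b.b.0) ⊢ =a=> q13, =b=> q14, =b=> q15
  q9 = b.a.0 | a.0 ⊢ =a=> q16, =b=> q14
  q10 = b.a.0 | b.0 ⊢ =b=> q15, =b=> q16
  q11 = b.b.a.0 | 0 ⊢ =b=> q16
  q12 = 0\{a} | (0 + 0) ⊢ (no moves)
  q13 = 0 | (b.a.0 + b.b.0) ⊢ =b=> q17, =b=> q18
  q14 = a.0 | a.0 ⊢ =a=> q17, =a=> q19
  q15 = a.0 | b.0 ⊢ =a=> q18, =b=> q19
  q16 = b.a.0 | 0 ⊢ =b=> q19
  q17 = 0 | a.0 ⊢ =a=> q20
  q18 = 0 | b.0 ⊢ =b=> q20
  q19 = a.0 | 0 ⊢ =a=> q20
  q20 = 0 | 0 ⊢ (no moves)
Partition-refinement fixed point:
  B0 = {p0, q0}
  B1 = {p5, q5}
  B2 = {p11, q11}
  B3 = {p16, p2, q16, q2}
  B4 = {p17, p19, p7, q17, q19, q7}
  B5 = {p12, p20, q12, q20}
  B6 = {p10, q10}
  B7 = {p1, p15, q1, q15}
  B8 = {p18, p6, q18, q6}
  B9 = {p3, q3}
  B10 = {p8, q8}
  B11 = {p14, q14}
  B12 = {p13, q13}
  B13 = {p9, q9}
  B14 = {p4, q4}
p0 ∈ B0, q0 ∈ B0 → same block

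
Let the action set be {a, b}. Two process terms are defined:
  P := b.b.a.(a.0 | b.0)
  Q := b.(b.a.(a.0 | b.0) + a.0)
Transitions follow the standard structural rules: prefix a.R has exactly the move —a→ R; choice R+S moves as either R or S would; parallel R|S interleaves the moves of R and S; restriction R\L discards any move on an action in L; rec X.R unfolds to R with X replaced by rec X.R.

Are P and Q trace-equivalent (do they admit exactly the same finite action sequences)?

trace-distinct — witness ⟨ba⟩

Reachable graph of P (7 states):
  m0 = b.b.a.(a.0 | b.0) → --b--▸ m1
  m1 = b.a.(a.0 | b.0) → --b--▸ m2
  m2 = a.(a.0 | b.0) → --a--▸ m3
  m3 = a.0 | b.0 → --a--▸ m4, --b--▸ m5
  m4 = 0 | b.0 → --b--▸ m6
  m5 = a.0 | 0 → --a--▸ m6
  m6 = 0 | 0 → (no moves)
Reachable graph of Q (8 states):
  n0 = b.(b.a.(a.0 | b.0) + a.0) → --b--▸ n1
  n1 = b.a.(a.0 | b.0) + a.0 → --a--▸ n2, --b--▸ n3
  n2 = 0 → (no moves)
  n3 = a.(a.0 | b.0) → --a--▸ n4
  n4 = a.0 | b.0 → --a--▸ n5, --b--▸ n6
  n5 = 0 | b.0 → --b--▸ n7
  n6 = a.0 | 0 → --a--▸ n7
  n7 = 0 | 0 → (no moves)
Trace ⟨ba⟩ through Q, begin at {n0}:
  after b @ step 1: {n1}
  after a @ step 2: {n2}
  — Q admits the full trace.
Trace ⟨ba⟩ through P, begin at {m0}:
  after b @ step 1: {m1}
  after a @ step 2: ∅  — P cannot continue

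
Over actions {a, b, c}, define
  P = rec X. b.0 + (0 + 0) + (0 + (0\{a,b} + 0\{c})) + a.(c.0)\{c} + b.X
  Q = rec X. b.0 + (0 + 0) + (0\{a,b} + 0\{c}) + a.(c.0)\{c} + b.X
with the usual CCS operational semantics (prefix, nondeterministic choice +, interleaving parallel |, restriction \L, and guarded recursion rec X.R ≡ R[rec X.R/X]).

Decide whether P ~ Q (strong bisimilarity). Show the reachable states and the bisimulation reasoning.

P ~ Q

P's transition system — 3 states:
  m0 = rec X. b.0 + (0 + 0) + (0 + (0\{a,b} + 0\{c})) + a.(c.0)\{c} + b.X ⊢ --a--▸ m1, --b--▸ m0, --b--▸ m2
  m1 = (c.0)\{c} ⊢ ·
  m2 = 0 ⊢ ·
Q's transition system — 3 states:
  n0 = rec X. b.0 + (0 + 0) + (0\{a,b} + 0\{c}) + a.(c.0)\{c} + b.X ⊢ --a--▸ n1, --b--▸ n0, --b--▸ n2
  n1 = (c.0)\{c} ⊢ ·
  n2 = 0 ⊢ ·
Coarsest stable partition (strong bisimilarity classes):
  B0 = {m0, n0}
  B1 = {m1, m2, n1, n2}
m0 ∈ B0, n0 ∈ B0 → same block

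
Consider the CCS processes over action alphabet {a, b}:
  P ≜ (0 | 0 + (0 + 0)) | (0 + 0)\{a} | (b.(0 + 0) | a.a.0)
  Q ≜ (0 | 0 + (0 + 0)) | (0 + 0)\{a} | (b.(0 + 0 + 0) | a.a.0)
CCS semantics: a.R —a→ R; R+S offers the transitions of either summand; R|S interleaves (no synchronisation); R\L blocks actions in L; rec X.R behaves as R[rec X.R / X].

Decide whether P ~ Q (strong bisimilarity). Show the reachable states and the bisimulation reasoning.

YES

LTS(P): 6 reachable states
  s0 = (0 | 0 + (0 + 0)) | (0 + 0)\{a} | (b.(0 + 0) | a.a.0) :: ··a··> s1, ··b··> s2
  s1 = (0 | 0 + (0 + 0)) | (0 + 0)\{a} | (b.(0 + 0) | a.0) :: ··a··> s3, ··b··> s4
  s2 = (0 | 0 + (0 + 0)) | (0 + 0)\{a} | ((0 + 0) | a.a.0) :: ··a··> s4
  s3 = (0 | 0 + (0 + 0)) | (0 + 0)\{a} | (b.(0 + 0) | 0) :: ··b··> s5
  s4 = (0 | 0 + (0 + 0)) | (0 + 0)\{a} | ((0 + 0) | a.0) :: ··a··> s5
  s5 = (0 | 0 + (0 + 0)) | (0 + 0)\{a} | ((0 + 0) | 0) :: deadlocked
LTS(Q): 6 reachable states
  t0 = (0 | 0 + (0 + 0)) | (0 + 0)\{a} | (b.(0 + 0 + 0) | a.a.0) :: ··a··> t1, ··b··> t2
  t1 = (0 | 0 + (0 + 0)) | (0 + 0)\{a} | (b.(0 + 0 + 0) | a.0) :: ··a··> t3, ··b··> t4
  t2 = (0 | 0 + (0 + 0)) | (0 + 0)\{a} | ((0 + 0 + 0) | a.a.0) :: ··a··> t4
  t3 = (0 | 0 + (0 + 0)) | (0 + 0)\{a} | (b.(0 + 0 + 0) | 0) :: ··b··> t5
  t4 = (0 | 0 + (0 + 0)) | (0 + 0)\{a} | ((0 + 0 + 0) | a.0) :: ··a··> t5
  t5 = (0 | 0 + (0 + 0)) | (0 + 0)\{a} | ((0 + 0 + 0) | 0) :: deadlocked
Bisimilarity quotient blocks:
  B0 = {s0, t0}
  B1 = {s2, t2}
  B2 = {s4, t4}
  B3 = {s5, t5}
  B4 = {s1, t1}
  B5 = {s3, t3}
s0 ∈ B0, t0 ∈ B0 → same block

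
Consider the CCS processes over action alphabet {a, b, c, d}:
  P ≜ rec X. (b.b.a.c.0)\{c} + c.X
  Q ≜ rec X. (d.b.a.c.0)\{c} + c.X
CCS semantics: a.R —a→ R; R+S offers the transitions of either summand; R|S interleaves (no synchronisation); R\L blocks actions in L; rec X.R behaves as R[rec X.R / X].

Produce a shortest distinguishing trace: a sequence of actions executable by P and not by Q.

b

Reachable graph of P (4 states):
  u0 = rec X. (b.b.a.c.0)\{c} + c.X has moves —b→ u1, —c→ u0
  u1 = (b.a.c.0)\{c} has moves —b→ u2
  u2 = (a.c.0)\{c} has moves —a→ u3
  u3 = (c.0)\{c} has moves (no moves)
Reachable graph of Q (4 states):
  v0 = rec X. (d.b.a.c.0)\{c} + c.X has moves —c→ v0, —d→ v1
  v1 = (b.a.c.0)\{c} has moves —b→ v2
  v2 = (a.c.0)\{c} has moves —a→ v3
  v3 = (c.0)\{c} has moves (no moves)
Trace ⟨b⟩ through P, begin at {u0}:
  [1] b ⇒ {u1}
  — P admits the full trace.
Trace ⟨b⟩ through Q, begin at {v0}:
  [1] b ⇒ ∅  — Q cannot continue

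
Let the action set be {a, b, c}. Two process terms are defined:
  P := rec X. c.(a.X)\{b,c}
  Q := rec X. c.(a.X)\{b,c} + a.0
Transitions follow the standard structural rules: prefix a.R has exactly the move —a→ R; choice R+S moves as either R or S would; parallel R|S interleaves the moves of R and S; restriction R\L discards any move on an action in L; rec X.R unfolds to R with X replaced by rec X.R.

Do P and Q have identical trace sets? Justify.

traces(P) ≠ traces(Q) — witness ⟨a⟩

LTS(P): 3 reachable states
  m0 = rec X. c.(a.X)\{b,c} → -c-> m1
  m1 = (a.(rec X. c.(a.X)\{b,c}))\{b,c} → -a-> m2
  m2 = (rec X. c.(a.X)\{b,c})\{b,c} → (no moves)
LTS(Q): 5 reachable states
  n0 = rec X. c.(a.X)\{b,c} + a.0 → -a-> n1, -c-> n2
  n1 = 0 → (no moves)
  n2 = (a.(rec X. c.(a.X)\{b,c} + a.0))\{b,c} → -a-> n3
  n3 = (rec X. c.(a.X)\{b,c} + a.0)\{b,c} → -a-> n4
  n4 = 0\{b,c} → (no moves)
Executing a from Q (initial set {n0}):
  after a @ step 1: {n1}
  — Q admits the full trace.
Executing a from P (initial set {m0}):
  after a @ step 1: ∅ (P stuck)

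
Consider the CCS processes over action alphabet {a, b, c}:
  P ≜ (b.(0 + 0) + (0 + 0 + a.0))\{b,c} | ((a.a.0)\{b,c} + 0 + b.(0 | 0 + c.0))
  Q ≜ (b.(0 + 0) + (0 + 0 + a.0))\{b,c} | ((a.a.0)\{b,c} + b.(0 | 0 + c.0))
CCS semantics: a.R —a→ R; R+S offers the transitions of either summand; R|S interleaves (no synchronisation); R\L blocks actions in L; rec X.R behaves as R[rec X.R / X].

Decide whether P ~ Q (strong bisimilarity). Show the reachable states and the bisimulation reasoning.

Reachable graph of P (10 states):
  m0 = (b.(0 + 0) + (0 + 0 + a.0))\{b,c} | ((a.a.0)\{b,c} + 0 + b.(0 | 0 + c.0)) ⊢ -a-> m1, -a-> m2, -b-> m3
  m1 = (b.(0 + 0) + (0 + 0 + a.0))\{b,c} | (a.0)\{b,c} ⊢ -a-> m4, -a-> m5
  m2 = 0\{b,c} | ((a.a.0)\{b,c} + 0 + b.(0 | 0 + c.0)) ⊢ -a-> m5, -b-> m6
  m3 = (b.(0 + 0) + (0 + 0 + a.0))\{b,c} | (0 | 0 + c.0) ⊢ -a-> m6, -c-> m7
  m4 = (b.(0 + 0) + (0 + 0 + a.0))\{b,c} | 0\{b,c} ⊢ -a-> m8
  m5 = 0\{b,c} | (a.0)\{b,c} ⊢ -a-> m8
  m6 = 0\{b,c} | (0 | 0 + c.0) ⊢ -c-> m9
  m7 = (b.(0 + 0) + (0 + 0 + a.0))\{b,c} | 0 ⊢ -a-> m9
  m8 = 0\{b,c} | 0\{b,c} ⊢ (no moves)
  m9 = 0\{b,c} | 0 ⊢ (no moves)
Reachable graph of Q (10 states):
  n0 = (b.(0 + 0) + (0 + 0 + a.0))\{b,c} | ((a.a.0)\{b,c} + b.(0 | 0 + c.0)) ⊢ -a-> n1, -a-> n2, -b-> n3
  n1 = (b.(0 + 0) + (0 + 0 + a.0))\{b,c} | (a.0)\{b,c} ⊢ -a-> n4, -a-> n5
  n2 = 0\{b,c} | ((a.a.0)\{b,c} + b.(0 | 0 + c.0)) ⊢ -a-> n5, -b-> n6
  n3 = (b.(0 + 0) + (0 + 0 + a.0))\{b,c} | (0 | 0 + c.0) ⊢ -a-> n6, -c-> n7
  n4 = (b.(0 + 0) + (0 + 0 + a.0))\{b,c} | 0\{b,c} ⊢ -a-> n8
  n5 = 0\{b,c} | (a.0)\{b,c} ⊢ -a-> n8
  n6 = 0\{b,c} | (0 | 0 + c.0) ⊢ -c-> n9
  n7 = (b.(0 + 0) + (0 + 0 + a.0))\{b,c} | 0 ⊢ -a-> n9
  n8 = 0\{b,c} | 0\{b,c} ⊢ (no moves)
  n9 = 0\{b,c} | 0 ⊢ (no moves)
Partition-refinement fixed point:
  B0 = {m0, n0}
  B1 = {m1, n1}
  B2 = {m4, m5, m7, n4, n5, n7}
  B3 = {m8, m9, n8, n9}
  B4 = {m2, n2}
  B5 = {m6, n6}
  B6 = {m3, n3}
m0 ∈ B0, n0 ∈ B0 → same block

bisimilar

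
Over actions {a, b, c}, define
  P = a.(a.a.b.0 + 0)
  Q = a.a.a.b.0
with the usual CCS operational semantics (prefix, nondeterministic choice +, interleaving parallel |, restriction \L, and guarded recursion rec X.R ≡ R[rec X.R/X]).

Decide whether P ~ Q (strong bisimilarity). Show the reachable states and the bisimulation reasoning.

bisimilar

LTS(P): 5 reachable states
  u0 = a.(a.a.b.0 + 0) :: --a--▸ u1
  u1 = a.a.b.0 + 0 :: --a--▸ u2
  u2 = a.b.0 :: --a--▸ u3
  u3 = b.0 :: --b--▸ u4
  u4 = 0 :: ∅
LTS(Q): 5 reachable states
  v0 = a.a.a.b.0 :: --a--▸ v1
  v1 = a.a.b.0 :: --a--▸ v2
  v2 = a.b.0 :: --a--▸ v3
  v3 = b.0 :: --b--▸ v4
  v4 = 0 :: ∅
Partition-refinement fixed point:
  B0 = {u0, v0}
  B1 = {u1, v1}
  B2 = {u2, v2}
  B3 = {u3, v3}
  B4 = {u4, v4}
u0 ∈ B0, v0 ∈ B0 → same block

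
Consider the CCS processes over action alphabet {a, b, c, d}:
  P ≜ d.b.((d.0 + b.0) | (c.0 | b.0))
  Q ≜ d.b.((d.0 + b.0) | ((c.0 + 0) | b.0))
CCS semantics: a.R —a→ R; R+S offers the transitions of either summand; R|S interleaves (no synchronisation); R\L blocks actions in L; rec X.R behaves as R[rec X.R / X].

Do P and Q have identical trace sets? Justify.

trace-equivalent

LTS(P): 10 reachable states
  p0 = d.b.((d.0 + b.0) | (c.0 | b.0)) | —d→ p1
  p1 = b.((d.0 + b.0) | (c.0 | b.0)) | —b→ p2
  p2 = (d.0 + b.0) | (c.0 | b.0) | —b→ p3, —b→ p4, —c→ p5, —d→ p4
  p3 = (d.0 + b.0) | (c.0 | 0) | —b→ p6, —c→ p7, —d→ p6
  p4 = 0 | (c.0 | b.0) | —b→ p6, —c→ p8
  p5 = (d.0 + b.0) | (0 | b.0) | —b→ p7, —b→ p8, —d→ p8
  p6 = 0 | (c.0 | 0) | —c→ p9
  p7 = (d.0 + b.0) | (0 | 0) | —b→ p9, —d→ p9
  p8 = 0 | (0 | b.0) | —b→ p9
  p9 = 0 | (0 | 0) | ·
LTS(Q): 10 reachable states
  q0 = d.b.((d.0 + b.0) | ((c.0 + 0) | b.0)) | —d→ q1
  q1 = b.((d.0 + b.0) | ((c.0 + 0) | b.0)) | —b→ q2
  q2 = (d.0 + b.0) | ((c.0 + 0) | b.0) | —b→ q3, —b→ q4, —c→ q5, —d→ q4
  q3 = (d.0 + b.0) | ((c.0 + 0) | 0) | —b→ q6, —c→ q7, —d→ q6
  q4 = 0 | ((c.0 + 0) | b.0) | —b→ q6, —c→ q8
  q5 = (d.0 + b.0) | (0 | b.0) | —b→ q7, —b→ q8, —d→ q8
  q6 = 0 | ((c.0 + 0) | 0) | —c→ q9
  q7 = (d.0 + b.0) | (0 | 0) | —b→ q9, —d→ q9
  q8 = 0 | (0 | b.0) | —b→ q9
  q9 = 0 | (0 | 0) | ·
Bisimilarity quotient blocks:
  B0 = {p0, q0}
  B1 = {p1, q1}
  B2 = {p2, q2}
  B3 = {p3, q3}
  B4 = {p6, q6}
  B5 = {p9, q9}
  B6 = {p7, q7}
  B7 = {p4, q4}
  B8 = {p8, q8}
  B9 = {p5, q5}
p0 ∈ B0, q0 ∈ B0 → same block
Bisimilar ⇒ trace-equivalent.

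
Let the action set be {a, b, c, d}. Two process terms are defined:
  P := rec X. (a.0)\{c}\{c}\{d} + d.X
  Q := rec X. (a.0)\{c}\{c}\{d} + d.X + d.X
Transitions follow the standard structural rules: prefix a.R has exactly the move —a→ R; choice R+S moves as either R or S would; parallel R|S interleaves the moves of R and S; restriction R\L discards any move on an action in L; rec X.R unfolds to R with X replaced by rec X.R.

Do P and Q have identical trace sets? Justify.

traces(P) = traces(Q)

LTS(P): 2 reachable states
  s0 = rec X. (a.0)\{c}\{c}\{d} + d.X :: —a→ s1, —d→ s0
  s1 = 0\{c}\{c}\{d} :: deadlocked
LTS(Q): 2 reachable states
  t0 = rec X. (a.0)\{c}\{c}\{d} + d.X + d.X :: —a→ t1, —d→ t0
  t1 = 0\{c}\{c}\{d} :: deadlocked
Partition-refinement fixed point:
  B0 = {s0, t0}
  B1 = {s1, t1}
s0 ∈ B0, t0 ∈ B0 → same block
Bisimilar ⇒ trace-equivalent.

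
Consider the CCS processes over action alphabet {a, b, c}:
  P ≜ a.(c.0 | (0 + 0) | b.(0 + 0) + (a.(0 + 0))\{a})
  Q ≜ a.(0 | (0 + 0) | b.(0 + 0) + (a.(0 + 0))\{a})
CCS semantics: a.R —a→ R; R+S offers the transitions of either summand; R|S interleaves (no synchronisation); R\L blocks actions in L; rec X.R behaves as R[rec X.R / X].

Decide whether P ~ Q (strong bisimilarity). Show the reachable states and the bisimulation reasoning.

not bisimilar

Reachable graph of P (5 states):
  s0 = a.(c.0 | (0 + 0) | b.(0 + 0) + (a.(0 + 0))\{a}) → —a→ s1
  s1 = c.0 | (0 + 0) | b.(0 + 0) + (a.(0 + 0))\{a} → —b→ s2, —c→ s3
  s2 = c.0 | (0 + 0) | (0 + 0) → —c→ s4
  s3 = 0 | (0 + 0) | b.(0 + 0) → —b→ s4
  s4 = 0 | (0 + 0) | (0 + 0) → deadlocked
Reachable graph of Q (3 states):
  t0 = a.(0 | (0 + 0) | b.(0 + 0) + (a.(0 + 0))\{a}) → —a→ t1
  t1 = 0 | (0 + 0) | b.(0 + 0) + (a.(0 + 0))\{a} → —b→ t2
  t2 = 0 | (0 + 0) | (0 + 0) → deadlocked
Partition-refinement fixed point:
  B0 = {s0}
  B1 = {s1}
  B2 = {s2}
  B3 = {s4, t2}
  B4 = {s3, t1}
  B5 = {t0}
s0 ∈ B0, t0 ∈ B5 → different blocks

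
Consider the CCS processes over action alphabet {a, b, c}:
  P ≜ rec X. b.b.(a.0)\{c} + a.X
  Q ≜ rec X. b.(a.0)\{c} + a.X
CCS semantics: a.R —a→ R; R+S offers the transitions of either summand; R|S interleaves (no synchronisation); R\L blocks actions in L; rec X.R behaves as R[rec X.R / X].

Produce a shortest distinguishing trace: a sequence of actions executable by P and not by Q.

bb

LTS(P): 4 reachable states
  p0 = rec X. b.b.(a.0)\{c} + a.X has moves ··a··> p0, ··b··> p1
  p1 = b.(a.0)\{c} has moves ··b··> p2
  p2 = (a.0)\{c} has moves ··a··> p3
  p3 = 0\{c} has moves deadlocked
LTS(Q): 3 reachable states
  q0 = rec X. b.(a.0)\{c} + a.X has moves ··a··> q0, ··b··> q1
  q1 = (a.0)\{c} has moves ··a··> q2
  q2 = 0\{c} has moves deadlocked
Trace ⟨bb⟩ through P, begin at {p0}:
  [1] b ⇒ {p1}
  [2] b ⇒ {p2}
  ✓ P
Trace ⟨bb⟩ through Q, begin at {q0}:
  [1] b ⇒ {q1}
  [2] b ⇒ ∅ (Q stuck)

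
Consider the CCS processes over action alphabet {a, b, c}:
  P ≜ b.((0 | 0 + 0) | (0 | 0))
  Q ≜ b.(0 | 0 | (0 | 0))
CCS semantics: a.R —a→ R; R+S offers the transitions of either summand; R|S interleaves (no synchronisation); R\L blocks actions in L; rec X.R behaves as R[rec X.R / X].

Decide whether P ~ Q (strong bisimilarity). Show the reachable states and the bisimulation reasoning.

Reachable graph of P (2 states):
  s0 = b.((0 | 0 + 0) | (0 | 0)) | =b=> s1
  s1 = (0 | 0 + 0) | (0 | 0) | deadlocked
Reachable graph of Q (2 states):
  t0 = b.(0 | 0 | (0 | 0)) | =b=> t1
  t1 = 0 | 0 | (0 | 0) | deadlocked
Bisimilarity quotient blocks:
  B0 = {s0, t0}
  B1 = {s1, t1}
s0 ∈ B0, t0 ∈ B0 → same block

YES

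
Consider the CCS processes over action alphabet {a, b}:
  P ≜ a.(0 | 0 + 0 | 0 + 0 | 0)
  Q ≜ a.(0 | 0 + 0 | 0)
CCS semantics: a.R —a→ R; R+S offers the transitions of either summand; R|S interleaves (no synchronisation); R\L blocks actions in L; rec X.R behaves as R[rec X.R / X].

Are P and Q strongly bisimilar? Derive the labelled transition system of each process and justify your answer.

bisimilar

LTS(P): 2 reachable states
  s0 = a.(0 | 0 + 0 | 0 + 0 | 0) | —a→ s1
  s1 = 0 | 0 + 0 | 0 + 0 | 0 | ·
LTS(Q): 2 reachable states
  t0 = a.(0 | 0 + 0 | 0) | —a→ t1
  t1 = 0 | 0 + 0 | 0 | ·
Bisimilarity quotient blocks:
  B0 = {s0, t0}
  B1 = {s1, t1}
s0 ∈ B0, t0 ∈ B0 → same block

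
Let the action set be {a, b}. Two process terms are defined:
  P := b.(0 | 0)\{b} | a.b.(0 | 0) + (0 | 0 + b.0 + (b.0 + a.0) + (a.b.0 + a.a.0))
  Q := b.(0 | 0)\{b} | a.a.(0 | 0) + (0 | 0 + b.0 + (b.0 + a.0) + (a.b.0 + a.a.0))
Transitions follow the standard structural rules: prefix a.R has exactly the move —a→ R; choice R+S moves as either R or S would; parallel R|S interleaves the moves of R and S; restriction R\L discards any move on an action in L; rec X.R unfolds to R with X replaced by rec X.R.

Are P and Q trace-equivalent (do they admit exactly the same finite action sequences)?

traces(P) ≠ traces(Q) — witness ⟨abb⟩

LTS(P): 9 reachable states
  m0 = b.(0 | 0)\{b} | a.b.(0 | 0) + (0 | 0 + b.0 + (b.0 + a.0) + (a.b.0 + a.a.0)) has moves —a→ m1, —a→ m2, —a→ m3, —a→ m4, —b→ m1, —b→ m5
  m1 = 0 has moves (no moves)
  m2 = a.0 has moves —a→ m1
  m3 = b.(0 | 0)\{b} | b.(0 | 0) has moves —b→ m6, —b→ m7
  m4 = b.0 has moves —b→ m1
  m5 = (0 | 0)\{b} | a.b.(0 | 0) has moves —a→ m6
  m6 = (0 | 0)\{b} | b.(0 | 0) has moves —b→ m8
  m7 = b.(0 | 0)\{b} | (0 | 0) has moves —b→ m8
  m8 = (0 | 0)\{b} | (0 | 0) has moves (no moves)
LTS(Q): 9 reachable states
  n0 = b.(0 | 0)\{b} | a.a.(0 | 0) + (0 | 0 + b.0 + (b.0 + a.0) + (a.b.0 + a.a.0)) has moves —a→ n1, —a→ n2, —a→ n3, —a→ n4, —b→ n1, —b→ n5
  n1 = 0 has moves (no moves)
  n2 = a.0 has moves —a→ n1
  n3 = b.(0 | 0)\{b} | a.(0 | 0) has moves —a→ n6, —b→ n7
  n4 = b.0 has moves —b→ n1
  n5 = (0 | 0)\{b} | a.a.(0 | 0) has moves —a→ n7
  n6 = b.(0 | 0)\{b} | (0 | 0) has moves —b→ n8
  n7 = (0 | 0)\{b} | a.(0 | 0) has moves —a→ n8
  n8 = (0 | 0)\{b} | (0 | 0) has moves (no moves)
Run σ = ⟨abb⟩ on P: start {m0}
  after a @ step 1: {m1, m2, m3, m4}
  after b @ step 2: {m1, m6, m7}
  after b @ step 3: {m8}
  ✓ P
Run σ = ⟨abb⟩ on Q: start {n0}
  after a @ step 1: {n1, n2, n3, n4}
  after b @ step 2: {n1, n7}
  after b @ step 3: ∅ (Q stuck)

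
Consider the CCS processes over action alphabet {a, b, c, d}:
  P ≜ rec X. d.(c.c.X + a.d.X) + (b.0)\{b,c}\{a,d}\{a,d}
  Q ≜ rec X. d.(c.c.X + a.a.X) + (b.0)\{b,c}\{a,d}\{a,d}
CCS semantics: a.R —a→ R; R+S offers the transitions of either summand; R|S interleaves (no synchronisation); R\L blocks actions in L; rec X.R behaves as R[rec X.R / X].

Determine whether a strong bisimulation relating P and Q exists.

Reachable graph of P (4 states):
  u0 = rec X. d.(c.c.X + a.d.X) + (b.0)\{b,c}\{a,d}\{a,d} has moves ··d··> u1
  u1 = c.c.(rec X. d.(c.c.X + a.d.X) + (b.0)\{b,c}\{a,d}\{a,d}) + a.d.(rec X. d.(c.c.X + a.d.X) + (b.0)\{b,c}\{a,d}\{a,d}) has moves ··a··> u2, ··c··> u3
  u2 = d.(rec X. d.(c.c.X + a.d.X) + (b.0)\{b,c}\{a,d}\{a,d}) has moves ··d··> u0
  u3 = c.(rec X. d.(c.c.X + a.d.X) + (b.0)\{b,c}\{a,d}\{a,d}) has moves ··c··> u0
Reachable graph of Q (4 states):
  v0 = rec X. d.(c.c.X + a.a.X) + (b.0)\{b,c}\{a,d}\{a,d} has moves ··d··> v1
  v1 = c.c.(rec X. d.(c.c.X + a.a.X) + (b.0)\{b,c}\{a,d}\{a,d}) + a.a.(rec X. d.(c.c.X + a.a.X) + (b.0)\{b,c}\{a,d}\{a,d}) has moves ··a··> v2, ··c··> v3
  v2 = a.(rec X. d.(c.c.X + a.a.X) + (b.0)\{b,c}\{a,d}\{a,d}) has moves ··a··> v0
  v3 = c.(rec X. d.(c.c.X + a.a.X) + (b.0)\{b,c}\{a,d}\{a,d}) has moves ··c··> v0
Partition-refinement fixed point:
  B0 = {u0}
  B1 = {u1}
  B2 = {u3}
  B3 = {u2}
  B4 = {v0}
  B5 = {v1}
  B6 = {v2}
  B7 = {v3}
u0 ∈ B0, v0 ∈ B4 → different blocks

NO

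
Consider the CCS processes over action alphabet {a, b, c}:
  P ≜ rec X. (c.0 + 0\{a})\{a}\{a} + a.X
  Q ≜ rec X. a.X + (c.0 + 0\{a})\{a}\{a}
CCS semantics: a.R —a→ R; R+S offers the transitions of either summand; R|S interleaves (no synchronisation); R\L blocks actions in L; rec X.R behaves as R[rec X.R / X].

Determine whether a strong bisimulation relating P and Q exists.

bisimilar

LTS(P): 2 reachable states
  u0 = rec X. (c.0 + 0\{a})\{a}\{a} + a.X :: ··a··> u0, ··c··> u1
  u1 = 0\{a}\{a} :: deadlocked
LTS(Q): 2 reachable states
  v0 = rec X. a.X + (c.0 + 0\{a})\{a}\{a} :: ··a··> v0, ··c··> v1
  v1 = 0\{a}\{a} :: deadlocked
Bisimilarity quotient blocks:
  B0 = {u0, v0}
  B1 = {u1, v1}
u0 ∈ B0, v0 ∈ B0 → same block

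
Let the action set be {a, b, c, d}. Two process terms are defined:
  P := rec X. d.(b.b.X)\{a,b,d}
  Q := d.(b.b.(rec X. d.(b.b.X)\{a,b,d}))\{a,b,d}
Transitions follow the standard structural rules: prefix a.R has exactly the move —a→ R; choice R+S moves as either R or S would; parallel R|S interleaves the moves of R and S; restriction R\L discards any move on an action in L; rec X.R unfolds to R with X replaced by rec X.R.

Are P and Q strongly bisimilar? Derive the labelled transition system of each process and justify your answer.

bisimilar

P's transition system — 2 states:
  s0 = rec X. d.(b.b.X)\{a,b,d} has moves -d-> s1
  s1 = (b.b.(rec X. d.(b.b.X)\{a,b,d}))\{a,b,d} has moves ∅
Q's transition system — 2 states:
  t0 = d.(b.b.(rec X. d.(b.b.X)\{a,b,d}))\{a,b,d} has moves -d-> t1
  t1 = (b.b.(rec X. d.(b.b.X)\{a,b,d}))\{a,b,d} has moves ∅
Bisimilarity quotient blocks:
  B0 = {s0, t0}
  B1 = {s1, t1}
s0 ∈ B0, t0 ∈ B0 → same block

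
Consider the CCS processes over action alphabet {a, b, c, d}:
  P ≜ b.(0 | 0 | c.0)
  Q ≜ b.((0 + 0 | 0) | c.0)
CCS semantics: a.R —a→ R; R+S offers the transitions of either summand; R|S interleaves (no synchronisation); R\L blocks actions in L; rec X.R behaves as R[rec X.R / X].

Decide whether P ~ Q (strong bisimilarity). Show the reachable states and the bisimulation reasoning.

Reachable graph of P (3 states):
  u0 = b.(0 | 0 | c.0) has moves —b→ u1
  u1 = 0 | 0 | c.0 has moves —c→ u2
  u2 = 0 | 0 | 0 has moves ·
Reachable graph of Q (3 states):
  v0 = b.((0 + 0 | 0) | c.0) has moves —b→ v1
  v1 = (0 + 0 | 0) | c.0 has moves —c→ v2
  v2 = (0 + 0 | 0) | 0 has moves ·
Bisimilarity quotient blocks:
  B0 = {u0, v0}
  B1 = {u1, v1}
  B2 = {u2, v2}
u0 ∈ B0, v0 ∈ B0 → same block

YES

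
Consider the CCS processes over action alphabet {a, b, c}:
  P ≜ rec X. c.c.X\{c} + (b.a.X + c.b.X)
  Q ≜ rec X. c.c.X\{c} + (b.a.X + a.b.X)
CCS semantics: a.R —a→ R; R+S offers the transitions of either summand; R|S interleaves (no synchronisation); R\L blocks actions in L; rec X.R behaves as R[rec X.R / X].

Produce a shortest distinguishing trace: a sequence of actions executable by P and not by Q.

cb

P's transition system — 6 states:
  m0 = rec X. c.c.X\{c} + (b.a.X + c.b.X) ⊢ -b-> m1, -c-> m2, -c-> m3
  m1 = a.(rec X. c.c.X\{c} + (b.a.X + c.b.X)) ⊢ -a-> m0
  m2 = b.(rec X. c.c.X\{c} + (b.a.X + c.b.X)) ⊢ -b-> m0
  m3 = c.(rec X. c.c.X\{c} + (b.a.X + c.b.X))\{c} ⊢ -c-> m4
  m4 = (rec X. c.c.X\{c} + (b.a.X + c.b.X))\{c} ⊢ -b-> m5
  m5 = (a.(rec X. c.c.X\{c} + (b.a.X + c.b.X)))\{c} ⊢ -a-> m4
Q's transition system — 7 states:
  n0 = rec X. c.c.X\{c} + (b.a.X + a.b.X) ⊢ -a-> n1, -b-> n2, -c-> n3
  n1 = b.(rec X. c.c.X\{c} + (b.a.X + a.b.X)) ⊢ -b-> n0
  n2 = a.(rec X. c.c.X\{c} + (b.a.X + a.b.X)) ⊢ -a-> n0
  n3 = c.(rec X. c.c.X\{c} + (b.a.X + a.b.X))\{c} ⊢ -c-> n4
  n4 = (rec X. c.c.X\{c} + (b.a.X + a.b.X))\{c} ⊢ -a-> n5, -b-> n6
  n5 = (b.(rec X. c.c.X\{c} + (b.a.X + a.b.X)))\{c} ⊢ -b-> n4
  n6 = (a.(rec X. c.c.X\{c} + (b.a.X + a.b.X)))\{c} ⊢ -a-> n4
Trace ⟨cb⟩ through P, begin at {m0}:
  [1] c ⇒ {m2, m3}
  [2] b ⇒ {m0}
  — P admits the full trace.
Trace ⟨cb⟩ through Q, begin at {n0}:
  [1] c ⇒ {n3}
  [2] b ⇒ no successor for Q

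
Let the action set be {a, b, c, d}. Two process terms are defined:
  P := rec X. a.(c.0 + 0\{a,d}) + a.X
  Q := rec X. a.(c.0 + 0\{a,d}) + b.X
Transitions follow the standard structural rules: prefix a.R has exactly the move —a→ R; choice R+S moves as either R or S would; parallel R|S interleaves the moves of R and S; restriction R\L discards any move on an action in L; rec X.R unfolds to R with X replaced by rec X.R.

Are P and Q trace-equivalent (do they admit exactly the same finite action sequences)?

NO — witness ⟨aa⟩

LTS(P): 3 reachable states
  m0 = rec X. a.(c.0 + 0\{a,d}) + a.X | ··a··> m0, ··a··> m1
  m1 = c.0 + 0\{a,d} | ··c··> m2
  m2 = 0 | deadlocked
LTS(Q): 3 reachable states
  n0 = rec X. a.(c.0 + 0\{a,d}) + b.X | ··a··> n1, ··b··> n0
  n1 = c.0 + 0\{a,d} | ··c··> n2
  n2 = 0 | deadlocked
Run σ = ⟨aa⟩ on P: start {m0}
  [1] a ⇒ {m0, m1}
  [2] a ⇒ {m0, m1}
  — P admits the full trace.
Run σ = ⟨aa⟩ on Q: start {n0}
  [1] a ⇒ {n1}
  [2] a ⇒ no successor for Q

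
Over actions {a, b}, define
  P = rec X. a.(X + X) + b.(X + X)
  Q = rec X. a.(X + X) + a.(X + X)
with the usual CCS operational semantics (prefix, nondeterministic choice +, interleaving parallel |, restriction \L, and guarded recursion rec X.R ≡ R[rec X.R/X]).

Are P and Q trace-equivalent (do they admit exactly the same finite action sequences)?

P's transition system — 2 states:
  p0 = rec X. a.(X + X) + b.(X + X) :: —a→ p1, —b→ p1
  p1 = (rec X. a.(X + X) + b.(X + X)) + (rec X. a.(X + X) + b.(X + X)) :: —a→ p1, —b→ p1
Q's transition system — 2 states:
  q0 = rec X. a.(X + X) + a.(X + X) :: —a→ q1
  q1 = (rec X. a.(X + X) + a.(X + X)) + (rec X. a.(X + X) + a.(X + X)) :: —a→ q1
Executing b from P (initial set {p0}):
  step 1 (b): {p1}
  ✓ P
Executing b from Q (initial set {q0}):
  step 1 (b): no successor for Q

NO — witness ⟨b⟩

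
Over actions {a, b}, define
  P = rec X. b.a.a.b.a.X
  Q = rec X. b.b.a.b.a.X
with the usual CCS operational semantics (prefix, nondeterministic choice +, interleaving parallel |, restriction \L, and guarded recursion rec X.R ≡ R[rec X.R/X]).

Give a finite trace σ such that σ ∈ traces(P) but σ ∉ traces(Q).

ba

LTS(P): 5 reachable states
  m0 = rec X. b.a.a.b.a.X :: --b--▸ m1
  m1 = a.a.b.a.(rec X. b.a.a.b.a.X) :: --a--▸ m2
  m2 = a.b.a.(rec X. b.a.a.b.a.X) :: --a--▸ m3
  m3 = b.a.(rec X. b.a.a.b.a.X) :: --b--▸ m4
  m4 = a.(rec X. b.a.a.b.a.X) :: --a--▸ m0
LTS(Q): 5 reachable states
  n0 = rec X. b.b.a.b.a.X :: --b--▸ n1
  n1 = b.a.b.a.(rec X. b.b.a.b.a.X) :: --b--▸ n2
  n2 = a.b.a.(rec X. b.b.a.b.a.X) :: --a--▸ n3
  n3 = b.a.(rec X. b.b.a.b.a.X) :: --b--▸ n4
  n4 = a.(rec X. b.b.a.b.a.X) :: --a--▸ n0
Run σ = ⟨ba⟩ on P: start {m0}
  after b @ step 1: {m1}
  after a @ step 2: {m2}
  P completes σ.
Run σ = ⟨ba⟩ on Q: start {n0}
  after b @ step 1: {n1}
  after a @ step 2: no successor for Q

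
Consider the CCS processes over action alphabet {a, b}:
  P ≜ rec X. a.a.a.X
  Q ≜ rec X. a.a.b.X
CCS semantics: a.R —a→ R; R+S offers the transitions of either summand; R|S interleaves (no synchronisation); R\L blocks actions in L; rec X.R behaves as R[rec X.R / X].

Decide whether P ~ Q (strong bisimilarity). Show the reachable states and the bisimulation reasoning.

P's transition system — 3 states:
  s0 = rec X. a.a.a.X has moves --a--▸ s1
  s1 = a.a.(rec X. a.a.a.X) has moves --a--▸ s2
  s2 = a.(rec X. a.a.a.X) has moves --a--▸ s0
Q's transition system — 3 states:
  t0 = rec X. a.a.b.X has moves --a--▸ t1
  t1 = a.b.(rec X. a.a.b.X) has moves --a--▸ t2
  t2 = b.(rec X. a.a.b.X) has moves --b--▸ t0
Bisimilarity quotient blocks:
  B0 = {s0, s1, s2}
  B1 = {t0}
  B2 = {t1}
  B3 = {t2}
s0 ∈ B0, t0 ∈ B1 → different blocks

NO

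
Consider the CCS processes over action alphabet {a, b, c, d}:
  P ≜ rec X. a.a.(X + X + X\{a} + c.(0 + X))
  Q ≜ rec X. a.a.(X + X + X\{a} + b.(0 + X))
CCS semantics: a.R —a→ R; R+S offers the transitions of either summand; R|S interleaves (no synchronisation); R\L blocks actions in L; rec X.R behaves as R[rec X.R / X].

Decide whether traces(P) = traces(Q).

Reachable graph of P (4 states):
  u0 = rec X. a.a.(X + X + X\{a} + c.(0 + X)) has moves =a=> u1
  u1 = a.((rec X. a.a.(X + X + X\{a} + c.(0 + X))) + (rec X. a.a.(X + X + X\{a} + c.(0 + X))) + (rec X. a.a.(X + X + X\{a} + c.(0 + X)))\{a} + c.(0 + (rec X. a.a.(X + X + X\{a} + c.(0 + X))))) has moves =a=> u2
  u2 = (rec X. a.a.(X + X + X\{a} + c.(0 + X))) + (rec X. a.a.(X + X + X\{a} + c.(0 + X))) + (rec X. a.a.(X + X + X\{a} + c.(0 + X)))\{a} + c.(0 + (rec X. a.a.(X + X + X\{a} + c.(0 + X)))) has moves =a=> u1, =c=> u3
  u3 = 0 + (rec X. a.a.(X + X + X\{a} + c.(0 + X))) has moves =a=> u1
Reachable graph of Q (4 states):
  v0 = rec X. a.a.(X + X + X\{a} + b.(0 + X)) has moves =a=> v1
  v1 = a.((rec X. a.a.(X + X + X\{a} + b.(0 + X))) + (rec X. a.a.(X + X + X\{a} + b.(0 + X))) + (rec X. a.a.(X + X + X\{a} + b.(0 + X)))\{a} + b.(0 + (rec X. a.a.(X + X + X\{a} + b.(0 + X))))) has moves =a=> v2
  v2 = (rec X. a.a.(X + X + X\{a} + b.(0 + X))) + (rec X. a.a.(X + X + X\{a} + b.(0 + X))) + (rec X. a.a.(X + X + X\{a} + b.(0 + X)))\{a} + b.(0 + (rec X. a.a.(X + X + X\{a} + b.(0 + X)))) has moves =a=> v1, =b=> v3
  v3 = 0 + (rec X. a.a.(X + X + X\{a} + b.(0 + X))) has moves =a=> v1
Executing aac from P (initial set {u0}):
  [1] a ⇒ {u1}
  [2] a ⇒ {u2}
  [3] c ⇒ {u3}
  P completes σ.
Executing aac from Q (initial set {v0}):
  [1] a ⇒ {v1}
  [2] a ⇒ {v2}
  [3] c ⇒ no successor for Q

NO — witness ⟨aac⟩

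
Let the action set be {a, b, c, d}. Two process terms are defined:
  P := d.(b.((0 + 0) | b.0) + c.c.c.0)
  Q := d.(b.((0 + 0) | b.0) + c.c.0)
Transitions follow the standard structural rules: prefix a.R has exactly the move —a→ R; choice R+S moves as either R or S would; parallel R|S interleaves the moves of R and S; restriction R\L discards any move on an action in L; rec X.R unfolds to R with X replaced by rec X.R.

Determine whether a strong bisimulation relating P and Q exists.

not bisimilar

LTS(P): 7 reachable states
  s0 = d.(b.((0 + 0) | b.0) + c.c.c.0) :: -d-> s1
  s1 = b.((0 + 0) | b.0) + c.c.c.0 :: -b-> s2, -c-> s3
  s2 = (0 + 0) | b.0 :: -b-> s4
  s3 = c.c.0 :: -c-> s5
  s4 = (0 + 0) | 0 :: deadlocked
  s5 = c.0 :: -c-> s6
  s6 = 0 :: deadlocked
LTS(Q): 6 reachable states
  t0 = d.(b.((0 + 0) | b.0) + c.c.0) :: -d-> t1
  t1 = b.((0 + 0) | b.0) + c.c.0 :: -b-> t2, -c-> t3
  t2 = (0 + 0) | b.0 :: -b-> t4
  t3 = c.0 :: -c-> t5
  t4 = (0 + 0) | 0 :: deadlocked
  t5 = 0 :: deadlocked
Bisimilarity quotient blocks:
  B0 = {s0}
  B1 = {s1}
  B2 = {s3}
  B3 = {s5, t3}
  B4 = {s4, s6, t4, t5}
  B5 = {s2, t2}
  B6 = {t0}
  B7 = {t1}
s0 ∈ B0, t0 ∈ B6 → different blocks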